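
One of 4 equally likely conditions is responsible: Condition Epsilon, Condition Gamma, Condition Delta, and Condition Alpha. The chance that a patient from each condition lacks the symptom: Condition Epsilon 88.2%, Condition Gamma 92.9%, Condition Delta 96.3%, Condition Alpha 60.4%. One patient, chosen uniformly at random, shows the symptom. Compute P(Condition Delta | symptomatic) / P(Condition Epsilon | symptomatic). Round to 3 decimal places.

Taking complements, P(symptomatic | each) = Condition Epsilon 0.118, Condition Gamma 0.071, Condition Delta 0.037, Condition Alpha 0.396.
With a uniform prior (1/4 each), posterior ∝ likelihood:
  Condition Epsilon: 0.118
  Condition Gamma: 0.071
  Condition Delta: 0.037
  Condition Alpha: 0.396
Sum = 0.622.
The ratio is 0.037 / 0.118 (the normalizer cancels) = 0.314.

0.314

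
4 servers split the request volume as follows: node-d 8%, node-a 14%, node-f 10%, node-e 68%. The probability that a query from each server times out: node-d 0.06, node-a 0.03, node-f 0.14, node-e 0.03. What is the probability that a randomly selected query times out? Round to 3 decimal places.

0.043

Compute prior × likelihood for every hypothesis:
  node-d: 0.08 × 0.06 = 0.0048
  node-a: 0.14 × 0.03 = 0.0042
  node-f: 0.1 × 0.14 = 0.014
  node-e: 0.68 × 0.03 = 0.0204
P(timeout) = 0.0048 + 0.0042 + 0.014 + 0.0204 = 0.0434 → 0.043.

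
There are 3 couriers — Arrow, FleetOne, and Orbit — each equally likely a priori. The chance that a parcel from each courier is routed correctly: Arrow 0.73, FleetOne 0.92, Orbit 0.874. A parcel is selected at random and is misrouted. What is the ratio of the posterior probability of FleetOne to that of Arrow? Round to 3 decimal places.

0.296

Taking complements, P(misrouted | each) = Arrow 0.27, FleetOne 0.08, Orbit 0.126.
With a uniform prior (1/3 each), posterior ∝ likelihood:
  Arrow: 0.27
  FleetOne: 0.08
  Orbit: 0.126
Sum = 0.476.
The ratio is 0.08 / 0.27 (the normalizer cancels) = 0.296.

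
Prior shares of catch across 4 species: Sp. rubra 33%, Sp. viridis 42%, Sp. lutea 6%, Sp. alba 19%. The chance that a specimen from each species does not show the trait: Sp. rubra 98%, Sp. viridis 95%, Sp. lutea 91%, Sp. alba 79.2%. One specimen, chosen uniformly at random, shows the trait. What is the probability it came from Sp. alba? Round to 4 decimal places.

0.5450

Taking complements, P(trait | each) = Sp. rubra 0.02, Sp. viridis 0.05, Sp. lutea 0.09, Sp. alba 0.208.
Compute prior × likelihood for every hypothesis:
  Sp. rubra: 0.33 × 0.02 = 0.0066
  Sp. viridis: 0.42 × 0.05 = 0.021
  Sp. lutea: 0.06 × 0.09 = 0.0054
  Sp. alba: 0.19 × 0.208 = 0.03952
Total = 0.07252.
P(Sp. alba | evidence) = 0.03952 / 0.07252 ≈ 0.5450.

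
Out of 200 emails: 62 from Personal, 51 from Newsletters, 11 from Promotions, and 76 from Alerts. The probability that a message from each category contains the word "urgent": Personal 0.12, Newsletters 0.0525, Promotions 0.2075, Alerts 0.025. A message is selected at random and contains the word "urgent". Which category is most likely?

By Bayes' rule, posterior ∝ prior × likelihood:
  Personal: 0.31 × 0.12 = 0.0372
  Newsletters: 0.255 × 0.0525 = 0.0133875
  Promotions: 0.055 × 0.2075 = 0.0114125
  Alerts: 0.38 × 0.025 = 0.0095
Total = 0.0715.
Largest term belongs to Personal, so Personal is most probable.

Personal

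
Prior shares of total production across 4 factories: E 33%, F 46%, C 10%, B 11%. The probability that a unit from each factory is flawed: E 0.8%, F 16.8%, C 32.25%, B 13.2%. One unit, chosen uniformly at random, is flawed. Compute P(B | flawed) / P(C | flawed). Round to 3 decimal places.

0.450

Compute prior × likelihood for every hypothesis:
  E: 0.33 × 0.008 = 0.00264
  F: 0.46 × 0.168 = 0.07728
  C: 0.1 × 0.3225 = 0.03225
  B: 0.11 × 0.132 = 0.01452
Sum = 0.12669.
The ratio is 0.01452 / 0.03225 (the normalizer cancels) = 0.450.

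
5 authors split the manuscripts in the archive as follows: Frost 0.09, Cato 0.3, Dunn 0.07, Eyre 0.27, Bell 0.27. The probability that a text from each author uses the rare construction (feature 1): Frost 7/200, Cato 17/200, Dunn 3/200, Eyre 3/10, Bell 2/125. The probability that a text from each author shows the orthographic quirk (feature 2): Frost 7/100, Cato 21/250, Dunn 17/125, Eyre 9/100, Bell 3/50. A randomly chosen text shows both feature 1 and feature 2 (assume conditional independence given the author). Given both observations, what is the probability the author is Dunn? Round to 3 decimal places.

0.014

By Bayes' rule, posterior ∝ prior × likelihood:
  Frost: 0.09 × 0.035 × 0.07 = 0.0002205
  Cato: 0.3 × 0.085 × 0.084 = 0.002142
  Dunn: 0.07 × 0.015 × 0.136 = 0.0001428
  Eyre: 0.27 × 0.3 × 0.09 = 0.00729
  Bell: 0.27 × 0.016 × 0.06 = 0.0002592
Normalizing constant = 0.0100545.
P(Dunn | evidence) = 0.0001428 / 0.0100545 ≈ 0.014.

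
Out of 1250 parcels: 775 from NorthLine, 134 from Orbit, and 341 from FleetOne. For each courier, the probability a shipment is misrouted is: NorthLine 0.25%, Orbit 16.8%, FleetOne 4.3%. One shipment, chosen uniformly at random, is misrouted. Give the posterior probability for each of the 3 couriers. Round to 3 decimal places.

Unnormalized posteriors (prior × likelihood):
  NorthLine: 0.62 × 0.0025 = 0.00155
  Orbit: 0.1072 × 0.168 = 0.0180096
  FleetOne: 0.2728 × 0.043 = 0.0117304
Normalizing constant = 0.03129.
P(NorthLine | misrouted) = 0.00155/0.03129 ≈ 0.050
P(Orbit | misrouted) = 0.0180096/0.03129 ≈ 0.576
P(FleetOne | misrouted) = 0.0117304/0.03129 ≈ 0.375

NorthLine 0.050, Orbit 0.576, FleetOne 0.375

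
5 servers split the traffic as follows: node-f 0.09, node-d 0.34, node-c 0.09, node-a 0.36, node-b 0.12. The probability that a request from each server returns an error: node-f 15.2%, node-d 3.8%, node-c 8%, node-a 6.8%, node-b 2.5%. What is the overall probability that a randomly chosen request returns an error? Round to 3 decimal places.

Compute prior × likelihood for every hypothesis:
  node-f: 0.09 × 0.152 = 0.01368
  node-d: 0.34 × 0.038 = 0.01292
  node-c: 0.09 × 0.08 = 0.0072
  node-a: 0.36 × 0.068 = 0.02448
  node-b: 0.12 × 0.025 = 0.003
P(error) = 0.01368 + 0.01292 + 0.0072 + 0.02448 + 0.003 = 0.06128 → 0.061.

0.061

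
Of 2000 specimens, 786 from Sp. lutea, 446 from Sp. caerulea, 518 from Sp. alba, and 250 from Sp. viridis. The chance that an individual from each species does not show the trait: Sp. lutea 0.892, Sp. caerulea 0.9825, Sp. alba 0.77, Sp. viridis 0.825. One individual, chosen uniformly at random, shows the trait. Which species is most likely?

Sp. alba

Taking complements, P(trait | each) = Sp. lutea 0.108, Sp. caerulea 0.0175, Sp. alba 0.23, Sp. viridis 0.175.
Unnormalized posteriors (prior × likelihood):
  Sp. lutea: 0.393 × 0.108 = 0.042444
  Sp. caerulea: 0.223 × 0.0175 = 0.0039025
  Sp. alba: 0.259 × 0.23 = 0.05957
  Sp. viridis: 0.125 × 0.175 = 0.021875
Sum = 0.1277915.
Largest term belongs to Sp. alba, so Sp. alba is most probable.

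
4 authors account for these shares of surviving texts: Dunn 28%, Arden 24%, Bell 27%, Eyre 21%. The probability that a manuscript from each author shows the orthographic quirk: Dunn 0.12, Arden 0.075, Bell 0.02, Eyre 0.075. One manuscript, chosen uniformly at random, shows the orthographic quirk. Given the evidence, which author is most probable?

Dunn

Unnormalized posteriors (prior × likelihood):
  Dunn: 0.28 × 0.12 = 0.0336
  Arden: 0.24 × 0.075 = 0.018
  Bell: 0.27 × 0.02 = 0.0054
  Eyre: 0.21 × 0.075 = 0.01575
Total = 0.07275.
Largest term belongs to Dunn, so Dunn is most probable.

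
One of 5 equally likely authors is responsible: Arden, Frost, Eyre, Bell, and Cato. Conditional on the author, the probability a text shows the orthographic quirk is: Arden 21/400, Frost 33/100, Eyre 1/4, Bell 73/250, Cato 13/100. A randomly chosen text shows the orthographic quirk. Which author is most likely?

Since the prior is uniform, the posterior is proportional to the likelihood:
  Arden: 0.0525
  Frost: 0.33
  Eyre: 0.25
  Bell: 0.292
  Cato: 0.13
Normalizing constant = 1.0545.
Largest term belongs to Frost, so Frost is most probable.

Frost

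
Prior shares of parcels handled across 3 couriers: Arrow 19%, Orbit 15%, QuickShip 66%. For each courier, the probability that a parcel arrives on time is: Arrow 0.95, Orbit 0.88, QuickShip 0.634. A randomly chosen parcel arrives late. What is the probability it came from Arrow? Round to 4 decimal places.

0.0353

Taking complements, P(late | each) = Arrow 0.05, Orbit 0.12, QuickShip 0.366.
Compute prior × likelihood for every hypothesis:
  Arrow: 0.19 × 0.05 = 0.0095
  Orbit: 0.15 × 0.12 = 0.018
  QuickShip: 0.66 × 0.366 = 0.24156
Total = 0.26906.
P(Arrow | evidence) = 0.0095 / 0.26906 ≈ 0.0353.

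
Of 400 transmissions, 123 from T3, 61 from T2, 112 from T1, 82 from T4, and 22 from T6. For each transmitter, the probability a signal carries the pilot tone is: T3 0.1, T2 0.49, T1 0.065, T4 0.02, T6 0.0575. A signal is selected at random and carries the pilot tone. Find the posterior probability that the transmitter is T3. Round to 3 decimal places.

0.235

Prior × likelihood for each hypothesis:
  T3: 0.3075 × 0.1 = 0.03075
  T2: 0.1525 × 0.49 = 0.074725
  T1: 0.28 × 0.065 = 0.0182
  T4: 0.205 × 0.02 = 0.0041
  T6: 0.055 × 0.0575 = 0.0031625
Sum = 0.1309375.
P(T3 | evidence) = 0.03075 / 0.1309375 ≈ 0.235.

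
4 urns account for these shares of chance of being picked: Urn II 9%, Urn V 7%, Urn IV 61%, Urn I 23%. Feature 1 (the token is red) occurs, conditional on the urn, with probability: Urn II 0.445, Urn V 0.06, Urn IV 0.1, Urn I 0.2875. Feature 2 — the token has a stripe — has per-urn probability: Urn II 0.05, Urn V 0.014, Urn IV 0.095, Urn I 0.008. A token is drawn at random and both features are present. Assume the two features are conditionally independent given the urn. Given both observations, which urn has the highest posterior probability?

Prior × likelihood for each hypothesis:
  Urn II: 0.09 × 0.445 × 0.05 = 0.0020025
  Urn V: 0.07 × 0.06 × 0.014 = 0.0000588
  Urn IV: 0.61 × 0.1 × 0.095 = 0.005795
  Urn I: 0.23 × 0.2875 × 0.008 = 0.000529
Sum = 0.0083853.
Largest term belongs to Urn IV, so Urn IV is most probable.

Urn IV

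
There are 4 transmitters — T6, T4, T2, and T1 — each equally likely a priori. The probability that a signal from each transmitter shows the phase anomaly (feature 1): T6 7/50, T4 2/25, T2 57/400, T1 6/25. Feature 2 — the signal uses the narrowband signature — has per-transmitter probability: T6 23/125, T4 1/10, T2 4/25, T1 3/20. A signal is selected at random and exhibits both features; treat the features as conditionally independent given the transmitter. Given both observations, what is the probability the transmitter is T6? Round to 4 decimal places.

With a uniform prior (1/4 each), posterior ∝ likelihood:
  T6: 0.14 × 0.184 = 0.02576
  T4: 0.08 × 0.1 = 0.008
  T2: 0.1425 × 0.16 = 0.0228
  T1: 0.24 × 0.15 = 0.036
Normalizing constant = 0.09256.
P(T6 | evidence) = 0.02576 / 0.09256 ≈ 0.2783.

0.2783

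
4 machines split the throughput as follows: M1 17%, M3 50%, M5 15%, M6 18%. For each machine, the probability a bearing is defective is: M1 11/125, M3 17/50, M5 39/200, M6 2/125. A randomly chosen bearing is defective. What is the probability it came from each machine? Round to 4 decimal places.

Unnormalized posteriors (prior × likelihood):
  M1: 0.17 × 0.088 = 0.01496
  M3: 0.5 × 0.34 = 0.17
  M5: 0.15 × 0.195 = 0.02925
  M6: 0.18 × 0.016 = 0.00288
Sum = 0.21709.
P(M1 | defective) = 0.01496/0.21709 ≈ 0.0689
P(M3 | defective) = 0.17/0.21709 ≈ 0.7831
P(M5 | defective) = 0.02925/0.21709 ≈ 0.1347
P(M6 | defective) = 0.00288/0.21709 ≈ 0.0133
(Check: 0.0689+0.7831+0.1347+0.0133 = 1.0000.)

M1 0.0689, M3 0.7831, M5 0.1347, M6 0.0133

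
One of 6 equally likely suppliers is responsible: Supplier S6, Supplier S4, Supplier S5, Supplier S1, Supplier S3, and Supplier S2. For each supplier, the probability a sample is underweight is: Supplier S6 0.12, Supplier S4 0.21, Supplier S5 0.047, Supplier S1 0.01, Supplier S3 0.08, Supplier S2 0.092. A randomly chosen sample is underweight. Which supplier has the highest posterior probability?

With a uniform prior (1/6 each), posterior ∝ likelihood:
  Supplier S6: 0.12
  Supplier S4: 0.21
  Supplier S5: 0.047
  Supplier S1: 0.01
  Supplier S3: 0.08
  Supplier S2: 0.092
Total = 0.559.
Largest term belongs to Supplier S4, so Supplier S4 is most probable.

Supplier S4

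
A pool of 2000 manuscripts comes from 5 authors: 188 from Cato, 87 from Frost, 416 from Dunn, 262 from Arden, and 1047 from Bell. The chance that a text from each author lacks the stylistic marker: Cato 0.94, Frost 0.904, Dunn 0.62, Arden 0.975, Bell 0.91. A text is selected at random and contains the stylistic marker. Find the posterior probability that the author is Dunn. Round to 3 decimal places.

Taking complements, P(marker | each) = Cato 0.06, Frost 0.096, Dunn 0.38, Arden 0.025, Bell 0.09.
Unnormalized posteriors (prior × likelihood):
  Cato: 0.094 × 0.06 = 0.00564
  Frost: 0.0435 × 0.096 = 0.004176
  Dunn: 0.208 × 0.38 = 0.07904
  Arden: 0.131 × 0.025 = 0.003275
  Bell: 0.5235 × 0.09 = 0.047115
Sum = 0.139246.
P(Dunn | evidence) = 0.07904 / 0.139246 ≈ 0.568.

0.568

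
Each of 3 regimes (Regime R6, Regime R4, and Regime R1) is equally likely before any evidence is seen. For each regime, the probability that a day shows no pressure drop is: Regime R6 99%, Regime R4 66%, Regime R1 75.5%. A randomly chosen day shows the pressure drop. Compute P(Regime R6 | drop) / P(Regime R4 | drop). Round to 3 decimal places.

Taking complements, P(drop | each) = Regime R6 0.01, Regime R4 0.34, Regime R1 0.245.
With a uniform prior (1/3 each), posterior ∝ likelihood:
  Regime R6: 0.01
  Regime R4: 0.34
  Regime R1: 0.245
Sum = 0.595.
The ratio is 0.01 / 0.34 (the normalizer cancels) = 0.029.

0.029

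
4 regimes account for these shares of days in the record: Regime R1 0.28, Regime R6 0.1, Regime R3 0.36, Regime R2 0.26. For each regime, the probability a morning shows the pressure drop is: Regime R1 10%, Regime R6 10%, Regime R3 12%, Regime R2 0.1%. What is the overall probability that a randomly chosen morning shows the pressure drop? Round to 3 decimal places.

0.081

Unnormalized posteriors (prior × likelihood):
  Regime R1: 0.28 × 0.1 = 0.028
  Regime R6: 0.1 × 0.1 = 0.01
  Regime R3: 0.36 × 0.12 = 0.0432
  Regime R2: 0.26 × 0.001 = 0.00026
P(drop) = 0.028 + 0.01 + 0.0432 + 0.00026 = 0.08146 → 0.081.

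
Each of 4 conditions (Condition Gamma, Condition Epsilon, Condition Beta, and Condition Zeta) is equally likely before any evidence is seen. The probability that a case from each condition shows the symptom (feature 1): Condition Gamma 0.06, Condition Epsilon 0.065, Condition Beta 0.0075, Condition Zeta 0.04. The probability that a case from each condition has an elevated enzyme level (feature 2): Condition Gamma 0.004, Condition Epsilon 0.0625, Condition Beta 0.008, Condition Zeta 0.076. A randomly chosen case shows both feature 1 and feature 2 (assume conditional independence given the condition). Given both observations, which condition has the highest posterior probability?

Condition Epsilon

Since the prior is uniform, the posterior is proportional to the likelihood:
  Condition Gamma: 0.06 × 0.004 = 0.00024
  Condition Epsilon: 0.065 × 0.0625 = 0.0040625
  Condition Beta: 0.0075 × 0.008 = 0.00006
  Condition Zeta: 0.04 × 0.076 = 0.00304
Normalizing constant = 0.0074025.
Largest term belongs to Condition Epsilon, so Condition Epsilon is most probable.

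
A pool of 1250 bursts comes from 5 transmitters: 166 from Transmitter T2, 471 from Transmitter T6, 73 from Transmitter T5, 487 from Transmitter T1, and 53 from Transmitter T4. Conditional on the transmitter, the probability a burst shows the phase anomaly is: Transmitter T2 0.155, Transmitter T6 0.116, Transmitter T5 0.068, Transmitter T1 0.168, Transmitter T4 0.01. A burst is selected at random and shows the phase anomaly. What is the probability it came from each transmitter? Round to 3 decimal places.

Compute prior × likelihood for every hypothesis:
  Transmitter T2: 0.1328 × 0.155 = 0.020584
  Transmitter T6: 0.3768 × 0.116 = 0.0437088
  Transmitter T5: 0.0584 × 0.068 = 0.0039712
  Transmitter T1: 0.3896 × 0.168 = 0.0654528
  Transmitter T4: 0.0424 × 0.01 = 0.000424
Normalizing constant = 0.1341408.
P(Transmitter T2 | anomaly) = 0.020584/0.1341408 ≈ 0.153
P(Transmitter T6 | anomaly) = 0.0437088/0.1341408 ≈ 0.326
P(Transmitter T5 | anomaly) = 0.0039712/0.1341408 ≈ 0.030
P(Transmitter T1 | anomaly) = 0.0654528/0.1341408 ≈ 0.488
P(Transmitter T4 | anomaly) = 0.000424/0.1341408 ≈ 0.003
(Check: 0.153+0.326+0.030+0.488+0.003 = 1.000.)

Transmitter T2 0.153, Transmitter T6 0.326, Transmitter T5 0.030, Transmitter T1 0.488, Transmitter T4 0.003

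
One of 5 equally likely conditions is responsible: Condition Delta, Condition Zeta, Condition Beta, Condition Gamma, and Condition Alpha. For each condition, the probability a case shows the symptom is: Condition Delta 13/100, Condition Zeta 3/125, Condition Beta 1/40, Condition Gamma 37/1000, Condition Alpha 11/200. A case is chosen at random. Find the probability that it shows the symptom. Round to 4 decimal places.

0.0542

Since the prior is uniform, the posterior is proportional to the likelihood:
  Condition Delta: 0.13
  Condition Zeta: 0.024
  Condition Beta: 0.025
  Condition Gamma: 0.037
  Condition Alpha: 0.055
P(symptomatic) = (1/5) × (0.13 + 0.024 + 0.025 + 0.037 + 0.055) = 0.271/5 ≈ 0.0542.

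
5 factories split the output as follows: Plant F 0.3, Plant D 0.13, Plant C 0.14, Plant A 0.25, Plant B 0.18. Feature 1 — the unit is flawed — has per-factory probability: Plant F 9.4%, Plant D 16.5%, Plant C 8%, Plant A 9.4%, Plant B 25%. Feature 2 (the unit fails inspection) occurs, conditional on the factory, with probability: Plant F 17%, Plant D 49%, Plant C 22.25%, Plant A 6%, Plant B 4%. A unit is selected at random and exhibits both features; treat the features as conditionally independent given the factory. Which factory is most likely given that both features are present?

Unnormalized posteriors (prior × likelihood):
  Plant F: 0.3 × 0.094 × 0.17 = 0.004794
  Plant D: 0.13 × 0.165 × 0.49 = 0.0105105
  Plant C: 0.14 × 0.08 × 0.2225 = 0.002492
  Plant A: 0.25 × 0.094 × 0.06 = 0.00141
  Plant B: 0.18 × 0.25 × 0.04 = 0.0018
Normalizing constant = 0.0210065.
Largest term belongs to Plant D, so Plant D is most probable.

Plant D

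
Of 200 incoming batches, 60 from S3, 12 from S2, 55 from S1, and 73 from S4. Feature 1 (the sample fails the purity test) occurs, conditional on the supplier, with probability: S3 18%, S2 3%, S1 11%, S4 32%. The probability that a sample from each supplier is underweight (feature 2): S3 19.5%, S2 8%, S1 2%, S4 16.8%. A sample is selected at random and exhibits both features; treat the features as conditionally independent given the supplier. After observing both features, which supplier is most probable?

S4

By Bayes' rule, posterior ∝ prior × likelihood:
  S3: 0.3 × 0.18 × 0.195 = 0.01053
  S2: 0.06 × 0.03 × 0.08 = 0.000144
  S1: 0.275 × 0.11 × 0.02 = 0.000605
  S4: 0.365 × 0.32 × 0.168 = 0.0196224
Normalizing constant = 0.0309014.
Largest term belongs to S4, so S4 is most probable.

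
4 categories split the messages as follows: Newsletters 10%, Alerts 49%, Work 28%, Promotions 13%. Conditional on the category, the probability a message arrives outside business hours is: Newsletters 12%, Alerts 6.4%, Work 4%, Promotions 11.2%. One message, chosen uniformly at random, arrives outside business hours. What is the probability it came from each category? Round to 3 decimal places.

Prior × likelihood for each hypothesis:
  Newsletters: 0.1 × 0.12 = 0.012
  Alerts: 0.49 × 0.064 = 0.03136
  Work: 0.28 × 0.04 = 0.0112
  Promotions: 0.13 × 0.112 = 0.01456
Sum = 0.06912.
P(Newsletters | off-hours) = 0.012/0.06912 ≈ 0.174
P(Alerts | off-hours) = 0.03136/0.06912 ≈ 0.454
P(Work | off-hours) = 0.0112/0.06912 ≈ 0.162
P(Promotions | off-hours) = 0.01456/0.06912 ≈ 0.211

Newsletters 0.174, Alerts 0.454, Work 0.162, Promotions 0.211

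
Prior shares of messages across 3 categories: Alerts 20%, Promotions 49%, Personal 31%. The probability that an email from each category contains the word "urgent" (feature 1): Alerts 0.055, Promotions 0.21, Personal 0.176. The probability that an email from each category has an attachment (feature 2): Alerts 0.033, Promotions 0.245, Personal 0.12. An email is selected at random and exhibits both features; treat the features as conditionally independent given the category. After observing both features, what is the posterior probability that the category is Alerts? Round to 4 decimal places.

0.0113

Prior × likelihood for each hypothesis:
  Alerts: 0.2 × 0.055 × 0.033 = 0.000363
  Promotions: 0.49 × 0.21 × 0.245 = 0.0252105
  Personal: 0.31 × 0.176 × 0.12 = 0.0065472
Total = 0.0321207.
P(Alerts | evidence) = 0.000363 / 0.0321207 ≈ 0.0113.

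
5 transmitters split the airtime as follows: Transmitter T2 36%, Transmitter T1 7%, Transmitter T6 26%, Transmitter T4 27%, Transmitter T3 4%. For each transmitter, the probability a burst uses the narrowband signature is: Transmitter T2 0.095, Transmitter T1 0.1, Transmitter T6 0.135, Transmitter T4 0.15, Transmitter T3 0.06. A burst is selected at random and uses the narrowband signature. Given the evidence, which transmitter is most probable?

Unnormalized posteriors (prior × likelihood):
  Transmitter T2: 0.36 × 0.095 = 0.0342
  Transmitter T1: 0.07 × 0.1 = 0.007
  Transmitter T6: 0.26 × 0.135 = 0.0351
  Transmitter T4: 0.27 × 0.15 = 0.0405
  Transmitter T3: 0.04 × 0.06 = 0.0024
Normalizing constant = 0.1192.
Largest term belongs to Transmitter T4, so Transmitter T4 is most probable.

Transmitter T4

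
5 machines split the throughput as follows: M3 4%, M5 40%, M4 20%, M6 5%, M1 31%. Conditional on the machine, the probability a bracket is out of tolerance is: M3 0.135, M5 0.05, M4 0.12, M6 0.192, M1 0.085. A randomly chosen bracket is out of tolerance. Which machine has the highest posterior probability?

M1

Prior × likelihood for each hypothesis:
  M3: 0.04 × 0.135 = 0.0054
  M5: 0.4 × 0.05 = 0.02
  M4: 0.2 × 0.12 = 0.024
  M6: 0.05 × 0.192 = 0.0096
  M1: 0.31 × 0.085 = 0.02635
Total = 0.08535.
Largest term belongs to M1, so M1 is most probable.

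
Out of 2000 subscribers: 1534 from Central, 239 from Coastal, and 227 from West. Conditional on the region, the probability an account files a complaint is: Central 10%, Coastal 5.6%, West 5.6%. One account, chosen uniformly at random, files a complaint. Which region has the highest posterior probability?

Central

Unnormalized posteriors (prior × likelihood):
  Central: 0.767 × 0.1 = 0.0767
  Coastal: 0.1195 × 0.056 = 0.006692
  West: 0.1135 × 0.056 = 0.006356
Total = 0.089748.
Largest term belongs to Central, so Central is most probable.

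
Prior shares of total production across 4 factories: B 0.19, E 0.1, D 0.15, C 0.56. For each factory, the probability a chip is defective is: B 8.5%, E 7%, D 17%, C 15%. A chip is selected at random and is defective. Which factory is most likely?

C

Prior × likelihood for each hypothesis:
  B: 0.19 × 0.085 = 0.01615
  E: 0.1 × 0.07 = 0.007
  D: 0.15 × 0.17 = 0.0255
  C: 0.56 × 0.15 = 0.084
Sum = 0.13265.
Largest term belongs to C, so C is most probable.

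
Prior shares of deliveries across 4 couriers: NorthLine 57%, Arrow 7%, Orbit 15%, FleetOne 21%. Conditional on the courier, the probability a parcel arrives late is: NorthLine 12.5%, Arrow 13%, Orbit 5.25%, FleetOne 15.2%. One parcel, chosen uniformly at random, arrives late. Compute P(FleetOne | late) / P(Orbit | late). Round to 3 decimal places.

Unnormalized posteriors (prior × likelihood):
  NorthLine: 0.57 × 0.125 = 0.07125
  Arrow: 0.07 × 0.13 = 0.0091
  Orbit: 0.15 × 0.0525 = 0.007875
  FleetOne: 0.21 × 0.152 = 0.03192
Sum = 0.120145.
The ratio is 0.03192 / 0.007875 (the normalizer cancels) = 4.053.

4.053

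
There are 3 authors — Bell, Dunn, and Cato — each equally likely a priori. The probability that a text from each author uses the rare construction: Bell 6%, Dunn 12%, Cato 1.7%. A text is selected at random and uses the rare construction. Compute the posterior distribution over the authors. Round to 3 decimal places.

With a uniform prior (1/3 each), posterior ∝ likelihood:
  Bell: 0.06
  Dunn: 0.12
  Cato: 0.017
Sum = 0.197.
P(Bell | rare-form) = 0.06/0.197 ≈ 0.305
P(Dunn | rare-form) = 0.12/0.197 ≈ 0.609
P(Cato | rare-form) = 0.017/0.197 ≈ 0.086
(Check: 0.305+0.609+0.086 = 1.000.)

Bell 0.305, Dunn 0.609, Cato 0.086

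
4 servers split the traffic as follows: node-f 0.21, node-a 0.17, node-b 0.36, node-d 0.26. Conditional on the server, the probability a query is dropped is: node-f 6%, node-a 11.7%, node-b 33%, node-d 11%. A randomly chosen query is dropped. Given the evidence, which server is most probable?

By Bayes' rule, posterior ∝ prior × likelihood:
  node-f: 0.21 × 0.06 = 0.0126
  node-a: 0.17 × 0.117 = 0.01989
  node-b: 0.36 × 0.33 = 0.1188
  node-d: 0.26 × 0.11 = 0.0286
Normalizing constant = 0.17989.
Largest term belongs to node-b, so node-b is most probable.

node-b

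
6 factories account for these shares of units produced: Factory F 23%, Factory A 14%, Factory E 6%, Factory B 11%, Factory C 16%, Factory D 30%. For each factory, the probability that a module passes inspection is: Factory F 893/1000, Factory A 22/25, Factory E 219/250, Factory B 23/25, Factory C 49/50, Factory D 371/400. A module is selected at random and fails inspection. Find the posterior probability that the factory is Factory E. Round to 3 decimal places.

Taking complements, P(nonconforming | each) = Factory F 0.107, Factory A 0.12, Factory E 0.124, Factory B 0.08, Factory C 0.02, Factory D 0.0725.
Compute prior × likelihood for every hypothesis:
  Factory F: 0.23 × 0.107 = 0.02461
  Factory A: 0.14 × 0.12 = 0.0168
  Factory E: 0.06 × 0.124 = 0.00744
  Factory B: 0.11 × 0.08 = 0.0088
  Factory C: 0.16 × 0.02 = 0.0032
  Factory D: 0.3 × 0.0725 = 0.02175
Total = 0.0826.
P(Factory E | evidence) = 0.00744 / 0.0826 ≈ 0.090.

0.090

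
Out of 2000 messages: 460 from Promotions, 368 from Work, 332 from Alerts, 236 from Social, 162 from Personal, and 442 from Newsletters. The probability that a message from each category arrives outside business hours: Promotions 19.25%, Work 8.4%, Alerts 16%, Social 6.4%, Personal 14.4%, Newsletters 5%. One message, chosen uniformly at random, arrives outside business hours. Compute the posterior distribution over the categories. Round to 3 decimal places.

By Bayes' rule, posterior ∝ prior × likelihood:
  Promotions: 0.23 × 0.1925 = 0.044275
  Work: 0.184 × 0.084 = 0.015456
  Alerts: 0.166 × 0.16 = 0.02656
  Social: 0.118 × 0.064 = 0.007552
  Personal: 0.081 × 0.144 = 0.011664
  Newsletters: 0.221 × 0.05 = 0.01105
Sum = 0.116557.
P(Promotions | off-hours) = 0.044275/0.116557 ≈ 0.380
P(Work | off-hours) = 0.015456/0.116557 ≈ 0.133
P(Alerts | off-hours) = 0.02656/0.116557 ≈ 0.228
P(Social | off-hours) = 0.007552/0.116557 ≈ 0.065
P(Personal | off-hours) = 0.011664/0.116557 ≈ 0.100
P(Newsletters | off-hours) = 0.01105/0.116557 ≈ 0.095
(Check: 0.380+0.133+0.228+0.065+0.100+0.095 = 1.001.)

Promotions 0.380, Work 0.133, Alerts 0.228, Social 0.065, Personal 0.100, Newsletters 0.095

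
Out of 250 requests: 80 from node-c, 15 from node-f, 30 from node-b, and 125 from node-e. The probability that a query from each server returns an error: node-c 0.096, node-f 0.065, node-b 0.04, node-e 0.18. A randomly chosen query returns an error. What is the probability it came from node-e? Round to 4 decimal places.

0.6954

Prior × likelihood for each hypothesis:
  node-c: 0.32 × 0.096 = 0.03072
  node-f: 0.06 × 0.065 = 0.0039
  node-b: 0.12 × 0.04 = 0.0048
  node-e: 0.5 × 0.18 = 0.09
Sum = 0.12942.
P(node-e | evidence) = 0.09 / 0.12942 ≈ 0.6954.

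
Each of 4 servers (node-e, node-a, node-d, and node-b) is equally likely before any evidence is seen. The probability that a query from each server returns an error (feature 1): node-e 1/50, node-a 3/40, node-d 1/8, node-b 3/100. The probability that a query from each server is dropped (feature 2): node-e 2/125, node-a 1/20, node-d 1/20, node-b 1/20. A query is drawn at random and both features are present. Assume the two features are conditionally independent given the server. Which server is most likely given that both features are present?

node-d

Since the prior is uniform, the posterior is proportional to the likelihood:
  node-e: 0.02 × 0.016 = 0.00032
  node-a: 0.075 × 0.05 = 0.00375
  node-d: 0.125 × 0.05 = 0.00625
  node-b: 0.03 × 0.05 = 0.0015
Normalizing constant = 0.01182.
Largest term belongs to node-d, so node-d is most probable.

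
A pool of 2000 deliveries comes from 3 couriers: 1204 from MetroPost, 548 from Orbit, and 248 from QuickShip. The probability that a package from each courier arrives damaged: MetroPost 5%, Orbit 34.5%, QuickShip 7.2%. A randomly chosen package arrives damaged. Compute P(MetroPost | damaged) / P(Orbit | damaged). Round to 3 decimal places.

0.318

Compute prior × likelihood for every hypothesis:
  MetroPost: 0.602 × 0.05 = 0.0301
  Orbit: 0.274 × 0.345 = 0.09453
  QuickShip: 0.124 × 0.072 = 0.008928
Normalizing constant = 0.133558.
The ratio is 0.0301 / 0.09453 (the normalizer cancels) = 0.318.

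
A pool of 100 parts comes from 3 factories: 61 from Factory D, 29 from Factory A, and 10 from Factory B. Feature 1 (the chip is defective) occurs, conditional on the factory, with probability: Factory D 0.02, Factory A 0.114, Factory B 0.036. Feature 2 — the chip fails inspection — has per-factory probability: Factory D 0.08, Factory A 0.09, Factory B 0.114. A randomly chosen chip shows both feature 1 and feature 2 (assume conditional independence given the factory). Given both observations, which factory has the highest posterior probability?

Compute prior × likelihood for every hypothesis:
  Factory D: 0.61 × 0.02 × 0.08 = 0.000976
  Factory A: 0.29 × 0.114 × 0.09 = 0.0029754
  Factory B: 0.1 × 0.036 × 0.114 = 0.0004104
Normalizing constant = 0.0043618.
Largest term belongs to Factory A, so Factory A is most probable.

Factory A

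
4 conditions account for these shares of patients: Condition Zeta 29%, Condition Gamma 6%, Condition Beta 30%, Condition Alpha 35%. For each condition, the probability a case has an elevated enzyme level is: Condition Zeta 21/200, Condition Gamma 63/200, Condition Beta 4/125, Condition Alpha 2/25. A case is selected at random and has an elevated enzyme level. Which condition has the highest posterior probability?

Condition Zeta

Unnormalized posteriors (prior × likelihood):
  Condition Zeta: 0.29 × 0.105 = 0.03045
  Condition Gamma: 0.06 × 0.315 = 0.0189
  Condition Beta: 0.3 × 0.032 = 0.0096
  Condition Alpha: 0.35 × 0.08 = 0.028
Total = 0.08695.
Largest term belongs to Condition Zeta, so Condition Zeta is most probable.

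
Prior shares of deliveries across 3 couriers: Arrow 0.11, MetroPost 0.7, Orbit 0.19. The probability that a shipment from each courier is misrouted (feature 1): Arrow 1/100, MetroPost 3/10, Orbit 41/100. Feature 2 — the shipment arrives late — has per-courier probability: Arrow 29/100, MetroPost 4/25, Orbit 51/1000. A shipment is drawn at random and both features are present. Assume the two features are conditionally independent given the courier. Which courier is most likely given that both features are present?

MetroPost

Unnormalized posteriors (prior × likelihood):
  Arrow: 0.11 × 0.01 × 0.29 = 0.000319
  MetroPost: 0.7 × 0.3 × 0.16 = 0.0336
  Orbit: 0.19 × 0.41 × 0.051 = 0.0039729
Total = 0.0378919.
Largest term belongs to MetroPost, so MetroPost is most probable.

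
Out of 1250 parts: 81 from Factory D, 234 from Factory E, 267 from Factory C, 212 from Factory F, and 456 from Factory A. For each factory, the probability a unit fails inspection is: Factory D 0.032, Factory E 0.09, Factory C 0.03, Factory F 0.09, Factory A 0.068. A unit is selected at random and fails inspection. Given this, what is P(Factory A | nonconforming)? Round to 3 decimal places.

0.379

By Bayes' rule, posterior ∝ prior × likelihood:
  Factory D: 0.0648 × 0.032 = 0.0020736
  Factory E: 0.1872 × 0.09 = 0.016848
  Factory C: 0.2136 × 0.03 = 0.006408
  Factory F: 0.1696 × 0.09 = 0.015264
  Factory A: 0.3648 × 0.068 = 0.0248064
Sum = 0.0654.
P(Factory A | evidence) = 0.0248064 / 0.0654 ≈ 0.379.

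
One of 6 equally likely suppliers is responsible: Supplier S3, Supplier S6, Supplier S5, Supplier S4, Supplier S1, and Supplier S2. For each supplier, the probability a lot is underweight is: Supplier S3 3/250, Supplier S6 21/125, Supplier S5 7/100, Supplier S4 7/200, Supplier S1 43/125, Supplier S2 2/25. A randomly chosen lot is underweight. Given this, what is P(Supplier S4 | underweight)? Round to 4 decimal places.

Since the prior is uniform, the posterior is proportional to the likelihood:
  Supplier S3: 0.012
  Supplier S6: 0.168
  Supplier S5: 0.07
  Supplier S4: 0.035
  Supplier S1: 0.344
  Supplier S2: 0.08
Normalizing constant = 0.709.
P(Supplier S4 | evidence) = 0.035 / 0.709 ≈ 0.0494.

0.0494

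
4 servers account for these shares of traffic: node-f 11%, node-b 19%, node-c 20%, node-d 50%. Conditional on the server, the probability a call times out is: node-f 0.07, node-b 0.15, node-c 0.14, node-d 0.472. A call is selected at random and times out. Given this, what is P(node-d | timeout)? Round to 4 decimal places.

0.7861

By Bayes' rule, posterior ∝ prior × likelihood:
  node-f: 0.11 × 0.07 = 0.0077
  node-b: 0.19 × 0.15 = 0.0285
  node-c: 0.2 × 0.14 = 0.028
  node-d: 0.5 × 0.472 = 0.236
Total = 0.3002.
P(node-d | evidence) = 0.236 / 0.3002 ≈ 0.7861.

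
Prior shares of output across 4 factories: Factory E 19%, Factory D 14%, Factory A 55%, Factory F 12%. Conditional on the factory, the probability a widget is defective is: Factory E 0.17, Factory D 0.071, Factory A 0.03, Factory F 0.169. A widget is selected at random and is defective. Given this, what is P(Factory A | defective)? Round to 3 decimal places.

0.209

Compute prior × likelihood for every hypothesis:
  Factory E: 0.19 × 0.17 = 0.0323
  Factory D: 0.14 × 0.071 = 0.00994
  Factory A: 0.55 × 0.03 = 0.0165
  Factory F: 0.12 × 0.169 = 0.02028
Total = 0.07902.
P(Factory A | evidence) = 0.0165 / 0.07902 ≈ 0.209.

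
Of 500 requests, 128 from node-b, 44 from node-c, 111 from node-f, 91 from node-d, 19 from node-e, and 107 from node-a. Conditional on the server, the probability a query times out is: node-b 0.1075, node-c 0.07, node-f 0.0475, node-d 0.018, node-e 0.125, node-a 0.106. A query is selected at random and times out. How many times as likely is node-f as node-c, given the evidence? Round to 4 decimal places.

Unnormalized posteriors (prior × likelihood):
  node-b: 0.256 × 0.1075 = 0.02752
  node-c: 0.088 × 0.07 = 0.00616
  node-f: 0.222 × 0.0475 = 0.010545
  node-d: 0.182 × 0.018 = 0.003276
  node-e: 0.038 × 0.125 = 0.00475
  node-a: 0.214 × 0.106 = 0.022684
Normalizing constant = 0.074935.
The ratio is 0.010545 / 0.00616 (the normalizer cancels) = 1.7119.

1.7119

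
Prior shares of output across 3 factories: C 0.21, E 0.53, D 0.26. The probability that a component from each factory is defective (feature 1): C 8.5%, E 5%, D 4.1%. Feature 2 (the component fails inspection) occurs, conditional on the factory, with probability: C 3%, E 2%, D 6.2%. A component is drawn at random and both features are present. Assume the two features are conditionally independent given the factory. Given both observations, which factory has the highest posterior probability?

D

Compute prior × likelihood for every hypothesis:
  C: 0.21 × 0.085 × 0.03 = 0.0005355
  E: 0.53 × 0.05 × 0.02 = 0.00053
  D: 0.26 × 0.041 × 0.062 = 0.00066092
Total = 0.00172642.
Largest term belongs to D, so D is most probable.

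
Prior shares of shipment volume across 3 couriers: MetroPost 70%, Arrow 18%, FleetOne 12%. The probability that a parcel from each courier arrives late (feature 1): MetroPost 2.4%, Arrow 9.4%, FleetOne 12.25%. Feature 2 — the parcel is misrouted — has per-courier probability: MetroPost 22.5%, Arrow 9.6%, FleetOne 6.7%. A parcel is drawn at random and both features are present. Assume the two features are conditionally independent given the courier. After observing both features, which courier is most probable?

MetroPost

Compute prior × likelihood for every hypothesis:
  MetroPost: 0.7 × 0.024 × 0.225 = 0.00378
  Arrow: 0.18 × 0.094 × 0.096 = 0.00162432
  FleetOne: 0.12 × 0.1225 × 0.067 = 0.0009849
Normalizing constant = 0.00638922.
Largest term belongs to MetroPost, so MetroPost is most probable.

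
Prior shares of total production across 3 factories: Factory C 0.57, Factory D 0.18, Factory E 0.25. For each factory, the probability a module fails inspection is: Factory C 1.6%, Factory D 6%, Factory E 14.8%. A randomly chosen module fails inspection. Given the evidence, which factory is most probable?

Factory E

Unnormalized posteriors (prior × likelihood):
  Factory C: 0.57 × 0.016 = 0.00912
  Factory D: 0.18 × 0.06 = 0.0108
  Factory E: 0.25 × 0.148 = 0.037
Total = 0.05692.
Largest term belongs to Factory E, so Factory E is most probable.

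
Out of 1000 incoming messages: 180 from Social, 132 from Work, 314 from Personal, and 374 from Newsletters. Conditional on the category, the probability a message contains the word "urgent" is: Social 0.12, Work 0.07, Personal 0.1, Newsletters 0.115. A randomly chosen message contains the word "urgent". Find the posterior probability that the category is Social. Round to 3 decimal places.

Compute prior × likelihood for every hypothesis:
  Social: 0.18 × 0.12 = 0.0216
  Work: 0.132 × 0.07 = 0.00924
  Personal: 0.314 × 0.1 = 0.0314
  Newsletters: 0.374 × 0.115 = 0.04301
Normalizing constant = 0.10525.
P(Social | evidence) = 0.0216 / 0.10525 ≈ 0.205.

0.205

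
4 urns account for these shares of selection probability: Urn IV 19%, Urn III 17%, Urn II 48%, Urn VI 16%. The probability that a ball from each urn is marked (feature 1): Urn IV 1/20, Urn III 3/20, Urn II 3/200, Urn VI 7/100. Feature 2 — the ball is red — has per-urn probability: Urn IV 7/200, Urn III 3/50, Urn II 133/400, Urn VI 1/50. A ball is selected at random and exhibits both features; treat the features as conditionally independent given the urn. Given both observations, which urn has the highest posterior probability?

Urn II

Prior × likelihood for each hypothesis:
  Urn IV: 0.19 × 0.05 × 0.035 = 0.0003325
  Urn III: 0.17 × 0.15 × 0.06 = 0.00153
  Urn II: 0.48 × 0.015 × 0.3325 = 0.002394
  Urn VI: 0.16 × 0.07 × 0.02 = 0.000224
Normalizing constant = 0.0044805.
Largest term belongs to Urn II, so Urn II is most probable.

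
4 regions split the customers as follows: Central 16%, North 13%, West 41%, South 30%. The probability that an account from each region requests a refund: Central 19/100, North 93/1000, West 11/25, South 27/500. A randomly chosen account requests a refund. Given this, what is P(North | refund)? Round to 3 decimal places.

0.051

Compute prior × likelihood for every hypothesis:
  Central: 0.16 × 0.19 = 0.0304
  North: 0.13 × 0.093 = 0.01209
  West: 0.41 × 0.44 = 0.1804
  South: 0.3 × 0.054 = 0.0162
Total = 0.23909.
P(North | evidence) = 0.01209 / 0.23909 ≈ 0.051.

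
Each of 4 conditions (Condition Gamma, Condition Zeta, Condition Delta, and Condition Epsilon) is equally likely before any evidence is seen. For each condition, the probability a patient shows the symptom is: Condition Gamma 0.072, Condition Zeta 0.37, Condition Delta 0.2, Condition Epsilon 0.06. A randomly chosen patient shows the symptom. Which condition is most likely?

Condition Zeta

With a uniform prior (1/4 each), posterior ∝ likelihood:
  Condition Gamma: 0.072
  Condition Zeta: 0.37
  Condition Delta: 0.2
  Condition Epsilon: 0.06
Normalizing constant = 0.702.
Largest term belongs to Condition Zeta, so Condition Zeta is most probable.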